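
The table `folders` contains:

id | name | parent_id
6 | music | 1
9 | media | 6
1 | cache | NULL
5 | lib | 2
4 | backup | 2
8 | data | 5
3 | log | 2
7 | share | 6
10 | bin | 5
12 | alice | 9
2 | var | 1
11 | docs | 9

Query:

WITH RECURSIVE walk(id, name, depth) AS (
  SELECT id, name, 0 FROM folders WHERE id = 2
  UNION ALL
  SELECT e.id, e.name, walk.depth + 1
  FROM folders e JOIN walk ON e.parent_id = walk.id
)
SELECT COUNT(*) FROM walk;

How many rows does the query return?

6

Base: id=2 (var) at depth 0.
Iteration 1: rows with parent_id in {2} -> log (id 3, depth 1), backup (id 4, depth 1), lib (id 5, depth 1).
Iteration 2: rows with parent_id in {3,4,5} -> data (id 8, depth 2), bin (id 10, depth 2).
Iteration 3: no rows with parent_id in {8,10}; recursion stops.
Total rows emitted: 6.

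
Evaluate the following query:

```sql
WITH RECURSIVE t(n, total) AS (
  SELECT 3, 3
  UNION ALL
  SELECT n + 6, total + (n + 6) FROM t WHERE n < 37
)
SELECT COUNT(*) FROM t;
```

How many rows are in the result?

7

Base: n=3, total=3.
Iteration 1: 3 < 37 holds -> n = 3 + 6 = 9, total = 3 + 9 = 12.
Iteration 2: 9 < 37 holds -> n = 9 + 6 = 15, total = 12 + 15 = 27.
Iteration 3: 15 < 37 holds -> n = 15 + 6 = 21, total = 27 + 21 = 48.
Iteration 4: 21 < 37 holds -> n = 21 + 6 = 27, total = 48 + 27 = 75.
Iteration 5: 27 < 37 holds -> n = 27 + 6 = 33, total = 75 + 33 = 108.
Iteration 6: 33 < 37 holds -> n = 33 + 6 = 39, total = 108 + 39 = 147.
Iteration 7: 39 < 37 fails; recursion stops.
Total rows emitted: 7.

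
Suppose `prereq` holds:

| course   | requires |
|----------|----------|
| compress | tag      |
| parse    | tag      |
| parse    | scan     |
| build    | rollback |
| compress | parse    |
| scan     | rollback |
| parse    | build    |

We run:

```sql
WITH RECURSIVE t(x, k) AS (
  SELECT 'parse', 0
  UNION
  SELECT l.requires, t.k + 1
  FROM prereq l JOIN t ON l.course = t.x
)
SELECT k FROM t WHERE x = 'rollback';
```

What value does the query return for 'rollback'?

2

Base: (parse, k=0).
Iteration 1: edges from {parse} -> (build, k=1), (scan, k=1), (tag, k=1).
Iteration 2: edges from {build,scan,tag} -> (rollback, k=2). [UNION drops 1 duplicate row(s)]
Iteration 3: no outgoing edges from {rollback}; recursion stops.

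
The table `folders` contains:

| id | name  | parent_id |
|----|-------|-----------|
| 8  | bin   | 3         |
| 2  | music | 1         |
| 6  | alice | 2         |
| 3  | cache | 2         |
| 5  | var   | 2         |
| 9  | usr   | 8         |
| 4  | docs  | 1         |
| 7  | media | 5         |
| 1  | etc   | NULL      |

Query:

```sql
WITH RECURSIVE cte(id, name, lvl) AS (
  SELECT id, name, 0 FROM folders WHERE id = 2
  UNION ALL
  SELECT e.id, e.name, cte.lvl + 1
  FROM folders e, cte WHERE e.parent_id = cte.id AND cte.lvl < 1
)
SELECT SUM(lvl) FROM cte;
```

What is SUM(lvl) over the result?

Base: id=2 (music) at lvl 0.
Iteration 1: rows with parent_id in {2} -> cache (id 3, lvl 1), var (id 5, lvl 1), alice (id 6, lvl 1).
Iteration 2: lvl < 1 fails for all current rows; recursion stops.
SUM(lvl) = 0 + 1 + 1 + 1 = 3.

3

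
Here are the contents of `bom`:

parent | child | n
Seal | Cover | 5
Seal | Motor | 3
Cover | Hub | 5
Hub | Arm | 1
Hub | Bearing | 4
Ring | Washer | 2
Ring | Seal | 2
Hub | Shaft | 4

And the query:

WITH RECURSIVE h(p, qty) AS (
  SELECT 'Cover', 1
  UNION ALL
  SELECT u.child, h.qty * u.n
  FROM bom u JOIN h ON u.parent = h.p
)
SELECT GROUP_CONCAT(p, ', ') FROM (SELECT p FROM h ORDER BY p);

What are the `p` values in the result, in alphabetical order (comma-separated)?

Arm, Bearing, Cover, Hub, Shaft

Base: (Cover, qty=1).
Iteration 1: components of {Cover} -> Hub = 1*5 = 5.
Iteration 2: components of {Hub} -> Arm = 5*1 = 5, Bearing = 5*4 = 20, Shaft = 5*4 = 20.
Iteration 3: no further components; recursion stops.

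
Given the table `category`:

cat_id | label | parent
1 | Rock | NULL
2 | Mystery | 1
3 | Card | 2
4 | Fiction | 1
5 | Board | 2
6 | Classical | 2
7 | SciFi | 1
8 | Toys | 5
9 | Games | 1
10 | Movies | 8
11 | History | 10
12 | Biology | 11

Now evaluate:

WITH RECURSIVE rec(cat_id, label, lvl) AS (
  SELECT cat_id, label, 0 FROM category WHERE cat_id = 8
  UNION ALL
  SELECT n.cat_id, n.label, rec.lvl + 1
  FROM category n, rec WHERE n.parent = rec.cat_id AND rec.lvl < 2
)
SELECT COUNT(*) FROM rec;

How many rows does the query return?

3

Base: cat_id=8 (Toys) at lvl 0.
Iteration 1: rows with parent in {8} -> Movies (id 10, lvl 1).
Iteration 2: rows with parent in {10} -> History (id 11, lvl 2).
Iteration 3: lvl < 2 fails for all current rows; recursion stops.
Total rows emitted: 3.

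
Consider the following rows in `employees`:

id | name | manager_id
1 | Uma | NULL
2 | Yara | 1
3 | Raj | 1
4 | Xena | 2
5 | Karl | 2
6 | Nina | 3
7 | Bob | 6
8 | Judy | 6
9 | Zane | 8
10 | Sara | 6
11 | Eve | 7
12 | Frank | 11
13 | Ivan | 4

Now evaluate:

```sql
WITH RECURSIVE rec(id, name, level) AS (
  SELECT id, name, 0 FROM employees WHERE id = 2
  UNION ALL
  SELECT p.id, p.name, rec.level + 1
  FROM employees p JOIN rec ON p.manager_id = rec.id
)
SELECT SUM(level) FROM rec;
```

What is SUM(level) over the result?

4

Base: id=2 (Yara) at level 0.
Iteration 1: rows with manager_id in {2} -> Xena (id 4, level 1), Karl (id 5, level 1).
Iteration 2: rows with manager_id in {4,5} -> Ivan (id 13, level 2).
Iteration 3: no rows with manager_id in {13}; recursion stops.
SUM(level) = 0 + 1 + 1 + 2 = 4.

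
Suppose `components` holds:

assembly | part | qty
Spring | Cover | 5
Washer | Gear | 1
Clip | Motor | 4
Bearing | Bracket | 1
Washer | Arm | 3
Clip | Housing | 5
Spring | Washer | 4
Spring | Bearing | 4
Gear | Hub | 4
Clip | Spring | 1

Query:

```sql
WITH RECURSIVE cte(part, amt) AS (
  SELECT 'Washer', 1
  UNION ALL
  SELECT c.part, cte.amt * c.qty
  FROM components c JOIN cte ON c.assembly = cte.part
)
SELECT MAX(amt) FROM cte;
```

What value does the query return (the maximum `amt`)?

Base: (Washer, amt=1).
Iteration 1: components of {Washer} -> Arm = 1*3 = 3, Gear = 1*1 = 1.
Iteration 2: components of {Arm,Gear} -> Hub = 1*4 = 4.
Iteration 3: no further components; recursion stops.
amt values: 1, 1, 3, 4; the maximum is 4.

4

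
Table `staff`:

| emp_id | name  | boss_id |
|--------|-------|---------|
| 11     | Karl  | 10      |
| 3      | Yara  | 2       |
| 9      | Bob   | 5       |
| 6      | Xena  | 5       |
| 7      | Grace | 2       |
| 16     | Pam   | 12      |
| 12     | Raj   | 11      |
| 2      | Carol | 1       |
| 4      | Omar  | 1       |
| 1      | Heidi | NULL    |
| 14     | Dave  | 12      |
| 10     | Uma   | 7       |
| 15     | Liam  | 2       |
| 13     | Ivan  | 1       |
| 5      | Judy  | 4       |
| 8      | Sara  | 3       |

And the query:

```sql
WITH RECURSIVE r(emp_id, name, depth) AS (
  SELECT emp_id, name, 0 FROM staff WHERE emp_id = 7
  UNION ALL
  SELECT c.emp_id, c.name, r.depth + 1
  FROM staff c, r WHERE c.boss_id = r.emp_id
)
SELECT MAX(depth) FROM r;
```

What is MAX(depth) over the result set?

Base: emp_id=7 (Grace) at depth 0.
Iteration 1: rows with boss_id in {7} -> Uma (id 10, depth 1).
Iteration 2: rows with boss_id in {10} -> Karl (id 11, depth 2).
Iteration 3: rows with boss_id in {11} -> Raj (id 12, depth 3).
Iteration 4: rows with boss_id in {12} -> Dave (id 14, depth 4), Pam (id 16, depth 4).
Iteration 5: no rows with boss_id in {14,16}; recursion stops.
depth values: 0, 1, 2, 3, 4, 4; the maximum is 4.

4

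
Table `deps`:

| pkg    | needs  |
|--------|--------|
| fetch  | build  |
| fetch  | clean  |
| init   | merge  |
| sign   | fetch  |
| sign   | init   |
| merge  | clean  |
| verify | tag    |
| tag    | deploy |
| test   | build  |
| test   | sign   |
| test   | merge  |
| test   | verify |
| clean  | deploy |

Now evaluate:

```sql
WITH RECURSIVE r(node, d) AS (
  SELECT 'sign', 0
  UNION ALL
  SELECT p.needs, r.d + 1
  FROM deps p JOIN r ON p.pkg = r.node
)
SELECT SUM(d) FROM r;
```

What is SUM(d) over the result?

Base: (sign, d=0).
Iteration 1: edges from {sign} -> (fetch, d=1), (init, d=1).
Iteration 2: edges from {fetch,init} -> (build, d=2), (clean, d=2), (merge, d=2).
Iteration 3: edges from {build,clean,merge} -> (clean, d=3), (deploy, d=3).
Iteration 4: edges from {clean,deploy} -> (deploy, d=4).
Iteration 5: no outgoing edges from {deploy}; recursion stops.
SUM(d) = 0 + 1 + 1 + 2 + 2 + 2 + 3 + 3 + 4 = 18.

18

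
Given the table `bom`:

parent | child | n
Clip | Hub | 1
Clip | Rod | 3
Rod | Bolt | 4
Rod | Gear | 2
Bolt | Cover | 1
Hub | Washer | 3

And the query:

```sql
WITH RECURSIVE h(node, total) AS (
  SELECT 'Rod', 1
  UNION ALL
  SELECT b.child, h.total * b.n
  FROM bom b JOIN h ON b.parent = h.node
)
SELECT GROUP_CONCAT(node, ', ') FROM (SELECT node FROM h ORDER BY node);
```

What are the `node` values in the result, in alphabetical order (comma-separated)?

Base: (Rod, total=1).
Iteration 1: components of {Rod} -> Bolt = 1*4 = 4, Gear = 1*2 = 2.
Iteration 2: components of {Bolt,Gear} -> Cover = 4*1 = 4.
Iteration 3: no further components; recursion stops.

Bolt, Cover, Gear, Rod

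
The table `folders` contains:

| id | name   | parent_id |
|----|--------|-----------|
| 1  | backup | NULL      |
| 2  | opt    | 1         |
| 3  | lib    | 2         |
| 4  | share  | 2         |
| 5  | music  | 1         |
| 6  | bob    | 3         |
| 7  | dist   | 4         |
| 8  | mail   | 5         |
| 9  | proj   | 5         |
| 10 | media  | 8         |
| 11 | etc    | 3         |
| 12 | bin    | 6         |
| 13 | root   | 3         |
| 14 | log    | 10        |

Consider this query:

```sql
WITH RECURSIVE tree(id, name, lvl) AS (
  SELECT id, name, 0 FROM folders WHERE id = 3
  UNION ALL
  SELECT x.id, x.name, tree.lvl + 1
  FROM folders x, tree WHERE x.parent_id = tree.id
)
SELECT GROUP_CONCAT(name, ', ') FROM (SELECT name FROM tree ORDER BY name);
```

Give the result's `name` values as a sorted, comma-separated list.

Base: id=3 (lib) at lvl 0.
Iteration 1: rows with parent_id in {3} -> bob (id 6, lvl 1), etc (id 11, lvl 1), root (id 13, lvl 1).
Iteration 2: rows with parent_id in {6,11,13} -> bin (id 12, lvl 2).
Iteration 3: no rows with parent_id in {12}; recursion stops.

bin, bob, etc, lib, root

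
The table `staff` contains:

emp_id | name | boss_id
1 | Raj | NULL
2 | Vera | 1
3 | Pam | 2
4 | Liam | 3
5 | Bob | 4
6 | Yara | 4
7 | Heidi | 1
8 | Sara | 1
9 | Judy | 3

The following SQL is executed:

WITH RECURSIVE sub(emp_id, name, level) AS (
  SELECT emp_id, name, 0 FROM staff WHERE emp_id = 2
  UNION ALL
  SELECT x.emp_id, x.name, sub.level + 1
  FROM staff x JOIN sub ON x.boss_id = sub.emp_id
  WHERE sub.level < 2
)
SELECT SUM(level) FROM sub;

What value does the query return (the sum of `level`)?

5

Base: emp_id=2 (Vera) at level 0.
Iteration 1: rows with boss_id in {2} -> Pam (id 3, level 1).
Iteration 2: rows with boss_id in {3} -> Liam (id 4, level 2), Judy (id 9, level 2).
Iteration 3: level < 2 fails for all current rows; recursion stops.
SUM(level) = 0 + 1 + 2 + 2 = 5.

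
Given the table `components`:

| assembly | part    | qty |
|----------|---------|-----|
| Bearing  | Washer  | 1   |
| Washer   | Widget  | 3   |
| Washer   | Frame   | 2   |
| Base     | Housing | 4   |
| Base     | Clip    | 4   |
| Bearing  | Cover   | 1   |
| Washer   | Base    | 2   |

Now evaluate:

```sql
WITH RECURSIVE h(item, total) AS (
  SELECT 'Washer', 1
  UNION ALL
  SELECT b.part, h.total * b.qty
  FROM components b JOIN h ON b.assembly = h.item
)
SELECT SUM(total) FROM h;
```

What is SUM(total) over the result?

Base: (Washer, total=1).
Iteration 1: components of {Washer} -> Base = 1*2 = 2, Frame = 1*2 = 2, Widget = 1*3 = 3.
Iteration 2: components of {Base,Frame,Widget} -> Clip = 2*4 = 8, Housing = 2*4 = 8.
Iteration 3: no further components; recursion stops.
SUM(total) = 1 + 2 + 3 + 2 + 8 + 8 = 24.

24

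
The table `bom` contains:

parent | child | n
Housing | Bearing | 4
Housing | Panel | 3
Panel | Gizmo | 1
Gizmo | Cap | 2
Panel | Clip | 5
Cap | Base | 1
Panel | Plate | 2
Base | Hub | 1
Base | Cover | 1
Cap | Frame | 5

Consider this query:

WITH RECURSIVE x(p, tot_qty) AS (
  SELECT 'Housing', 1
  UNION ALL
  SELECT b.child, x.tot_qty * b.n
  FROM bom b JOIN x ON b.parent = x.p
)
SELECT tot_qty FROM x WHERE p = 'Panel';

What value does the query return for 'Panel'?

Base: (Housing, tot_qty=1).
Iteration 1: components of {Housing} -> Bearing = 1*4 = 4, Panel = 1*3 = 3.
Iteration 2: components of {Bearing,Panel} -> Clip = 3*5 = 15, Gizmo = 3*1 = 3, Plate = 3*2 = 6.
Iteration 3: components of {Clip,Gizmo,Plate} -> Cap = 3*2 = 6.
Iteration 4: components of {Cap} -> Base = 6*1 = 6, Frame = 6*5 = 30.
Iteration 5: components of {Base,Frame} -> Cover = 6*1 = 6, Hub = 6*1 = 6.
Iteration 6: no further components; recursion stops.

3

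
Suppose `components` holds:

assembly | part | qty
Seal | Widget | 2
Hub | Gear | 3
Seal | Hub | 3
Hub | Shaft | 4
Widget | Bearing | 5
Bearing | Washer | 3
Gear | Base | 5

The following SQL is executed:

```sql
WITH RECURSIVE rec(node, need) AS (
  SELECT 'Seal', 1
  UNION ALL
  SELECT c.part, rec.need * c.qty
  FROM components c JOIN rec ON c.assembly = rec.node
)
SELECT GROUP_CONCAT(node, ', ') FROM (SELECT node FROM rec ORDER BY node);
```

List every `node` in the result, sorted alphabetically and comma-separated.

Base, Bearing, Gear, Hub, Seal, Shaft, Washer, Widget

Base: (Seal, need=1).
Iteration 1: components of {Seal} -> Hub = 1*3 = 3, Widget = 1*2 = 2.
Iteration 2: components of {Hub,Widget} -> Bearing = 2*5 = 10, Gear = 3*3 = 9, Shaft = 3*4 = 12.
Iteration 3: components of {Bearing,Gear,Shaft} -> Base = 9*5 = 45, Washer = 10*3 = 30.
Iteration 4: no further components; recursion stops.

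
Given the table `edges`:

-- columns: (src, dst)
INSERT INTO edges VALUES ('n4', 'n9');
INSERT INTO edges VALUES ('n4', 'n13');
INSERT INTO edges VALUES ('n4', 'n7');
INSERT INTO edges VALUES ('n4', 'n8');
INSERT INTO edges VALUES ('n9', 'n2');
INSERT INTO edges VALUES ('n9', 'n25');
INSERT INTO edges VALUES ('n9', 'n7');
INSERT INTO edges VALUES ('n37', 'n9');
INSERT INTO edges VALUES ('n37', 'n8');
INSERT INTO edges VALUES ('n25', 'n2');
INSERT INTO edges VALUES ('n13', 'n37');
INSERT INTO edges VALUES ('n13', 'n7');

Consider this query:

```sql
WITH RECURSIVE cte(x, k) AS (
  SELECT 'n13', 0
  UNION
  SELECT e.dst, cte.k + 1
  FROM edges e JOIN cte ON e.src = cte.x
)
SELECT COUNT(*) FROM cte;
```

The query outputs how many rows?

Base: (n13, k=0).
Iteration 1: edges from {n13} -> (n37, k=1), (n7, k=1).
Iteration 2: edges from {n37,n7} -> (n8, k=2), (n9, k=2).
Iteration 3: edges from {n8,n9} -> (n2, k=3), (n25, k=3), (n7, k=3).
Iteration 4: edges from {n2,n25,n7} -> (n2, k=4).
Iteration 5: no outgoing edges from {n2}; recursion stops.
Total rows emitted: 9.

9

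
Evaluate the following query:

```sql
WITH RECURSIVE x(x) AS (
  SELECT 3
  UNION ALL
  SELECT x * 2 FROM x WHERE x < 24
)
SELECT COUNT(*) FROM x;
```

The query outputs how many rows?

4

Base: x=3.
Iteration 1: 3 < 24 holds -> x = 3 * 2 = 6.
Iteration 2: 6 < 24 holds -> x = 6 * 2 = 12.
Iteration 3: 12 < 24 holds -> x = 12 * 2 = 24.
Iteration 4: 24 < 24 fails; recursion stops.
Total rows emitted: 4.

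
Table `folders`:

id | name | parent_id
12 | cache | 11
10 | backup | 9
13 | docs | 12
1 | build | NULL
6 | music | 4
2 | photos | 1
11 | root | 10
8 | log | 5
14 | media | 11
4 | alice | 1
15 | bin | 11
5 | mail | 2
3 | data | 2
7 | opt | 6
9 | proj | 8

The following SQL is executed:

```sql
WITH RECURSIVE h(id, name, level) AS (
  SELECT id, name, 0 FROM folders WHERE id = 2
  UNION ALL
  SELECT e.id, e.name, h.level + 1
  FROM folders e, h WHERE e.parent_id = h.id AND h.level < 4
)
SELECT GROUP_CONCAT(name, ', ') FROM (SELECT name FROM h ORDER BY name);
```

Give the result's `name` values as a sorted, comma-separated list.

Base: id=2 (photos) at level 0.
Iteration 1: rows with parent_id in {2} -> data (id 3, level 1), mail (id 5, level 1).
Iteration 2: rows with parent_id in {3,5} -> log (id 8, level 2).
Iteration 3: rows with parent_id in {8} -> proj (id 9, level 3).
Iteration 4: rows with parent_id in {9} -> backup (id 10, level 4).
Iteration 5: level < 4 fails for all current rows; recursion stops.

backup, data, log, mail, photos, proj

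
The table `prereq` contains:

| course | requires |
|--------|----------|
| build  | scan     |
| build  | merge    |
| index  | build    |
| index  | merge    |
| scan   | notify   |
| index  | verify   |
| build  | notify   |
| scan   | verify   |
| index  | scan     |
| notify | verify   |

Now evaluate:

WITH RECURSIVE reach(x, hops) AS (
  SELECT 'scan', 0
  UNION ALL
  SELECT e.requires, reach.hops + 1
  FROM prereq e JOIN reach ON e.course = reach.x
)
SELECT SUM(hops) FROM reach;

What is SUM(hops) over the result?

4

Base: (scan, hops=0).
Iteration 1: edges from {scan} -> (notify, hops=1), (verify, hops=1).
Iteration 2: edges from {notify,verify} -> (verify, hops=2).
Iteration 3: no outgoing edges from {verify}; recursion stops.
SUM(hops) = 0 + 1 + 1 + 2 = 4.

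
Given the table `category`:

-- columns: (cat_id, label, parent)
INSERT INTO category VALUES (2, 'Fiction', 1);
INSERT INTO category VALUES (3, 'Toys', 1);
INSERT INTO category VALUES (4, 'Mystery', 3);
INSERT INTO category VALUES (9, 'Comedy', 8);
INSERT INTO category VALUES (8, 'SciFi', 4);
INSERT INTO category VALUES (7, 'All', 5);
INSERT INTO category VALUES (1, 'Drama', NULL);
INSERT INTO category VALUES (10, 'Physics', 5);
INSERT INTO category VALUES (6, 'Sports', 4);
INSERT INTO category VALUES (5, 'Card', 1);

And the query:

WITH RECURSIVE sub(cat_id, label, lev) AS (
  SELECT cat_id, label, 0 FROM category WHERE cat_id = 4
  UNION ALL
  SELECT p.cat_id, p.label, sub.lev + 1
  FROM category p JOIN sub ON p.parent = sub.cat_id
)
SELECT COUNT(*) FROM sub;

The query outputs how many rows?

4

Base: cat_id=4 (Mystery) at lev 0.
Iteration 1: rows with parent in {4} -> Sports (id 6, lev 1), SciFi (id 8, lev 1).
Iteration 2: rows with parent in {6,8} -> Comedy (id 9, lev 2).
Iteration 3: no rows with parent in {9}; recursion stops.
Total rows emitted: 4.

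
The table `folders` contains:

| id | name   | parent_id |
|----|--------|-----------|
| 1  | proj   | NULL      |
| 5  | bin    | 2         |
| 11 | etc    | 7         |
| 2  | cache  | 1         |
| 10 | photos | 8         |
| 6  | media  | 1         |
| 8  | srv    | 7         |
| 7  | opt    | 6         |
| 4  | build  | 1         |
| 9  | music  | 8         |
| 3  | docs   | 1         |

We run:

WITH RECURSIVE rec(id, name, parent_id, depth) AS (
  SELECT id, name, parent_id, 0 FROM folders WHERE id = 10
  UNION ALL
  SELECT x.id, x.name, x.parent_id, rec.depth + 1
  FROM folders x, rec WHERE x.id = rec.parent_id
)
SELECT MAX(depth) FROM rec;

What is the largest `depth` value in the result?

4

Base: id=10 (photos), parent_id=8, depth 0.
Iteration 1: join on id=8 -> srv (id 8, parent_id=7, depth 1).
Iteration 2: join on id=7 -> opt (id 7, parent_id=6, depth 2).
Iteration 3: join on id=6 -> media (id 6, parent_id=1, depth 3).
Iteration 4: join on id=1 -> proj (id 1, parent_id=NULL, depth 4).
Iteration 5: parent_id is NULL; no match; recursion stops.
depth values: 0, 1, 2, 3, 4; the maximum is 4.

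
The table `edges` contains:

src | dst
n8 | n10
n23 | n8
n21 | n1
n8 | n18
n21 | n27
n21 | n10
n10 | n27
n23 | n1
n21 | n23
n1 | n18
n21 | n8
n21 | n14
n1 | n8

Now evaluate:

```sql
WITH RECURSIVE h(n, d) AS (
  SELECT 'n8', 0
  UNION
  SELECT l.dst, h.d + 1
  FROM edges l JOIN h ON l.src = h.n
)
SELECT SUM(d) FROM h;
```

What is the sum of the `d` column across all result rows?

4

Base: (n8, d=0).
Iteration 1: edges from {n8} -> (n10, d=1), (n18, d=1).
Iteration 2: edges from {n10,n18} -> (n27, d=2).
Iteration 3: no outgoing edges from {n27}; recursion stops.
SUM(d) = 0 + 1 + 1 + 2 = 4.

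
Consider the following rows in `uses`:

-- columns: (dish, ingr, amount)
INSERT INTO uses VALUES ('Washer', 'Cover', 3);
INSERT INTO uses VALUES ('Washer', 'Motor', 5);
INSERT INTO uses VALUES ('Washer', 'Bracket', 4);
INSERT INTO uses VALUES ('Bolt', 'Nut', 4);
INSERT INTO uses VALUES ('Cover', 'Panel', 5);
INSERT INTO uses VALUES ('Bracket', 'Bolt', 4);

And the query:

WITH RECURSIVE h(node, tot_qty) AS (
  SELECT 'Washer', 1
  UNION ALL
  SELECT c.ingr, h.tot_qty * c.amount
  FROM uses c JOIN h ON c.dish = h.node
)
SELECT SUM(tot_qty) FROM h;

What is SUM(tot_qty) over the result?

108

Base: (Washer, tot_qty=1).
Iteration 1: components of {Washer} -> Bracket = 1*4 = 4, Cover = 1*3 = 3, Motor = 1*5 = 5.
Iteration 2: components of {Bracket,Cover,Motor} -> Bolt = 4*4 = 16, Panel = 3*5 = 15.
Iteration 3: components of {Bolt,Panel} -> Nut = 16*4 = 64.
Iteration 4: no further components; recursion stops.
SUM(tot_qty) = 1 + 4 + 5 + 3 + 16 + 15 + 64 = 108.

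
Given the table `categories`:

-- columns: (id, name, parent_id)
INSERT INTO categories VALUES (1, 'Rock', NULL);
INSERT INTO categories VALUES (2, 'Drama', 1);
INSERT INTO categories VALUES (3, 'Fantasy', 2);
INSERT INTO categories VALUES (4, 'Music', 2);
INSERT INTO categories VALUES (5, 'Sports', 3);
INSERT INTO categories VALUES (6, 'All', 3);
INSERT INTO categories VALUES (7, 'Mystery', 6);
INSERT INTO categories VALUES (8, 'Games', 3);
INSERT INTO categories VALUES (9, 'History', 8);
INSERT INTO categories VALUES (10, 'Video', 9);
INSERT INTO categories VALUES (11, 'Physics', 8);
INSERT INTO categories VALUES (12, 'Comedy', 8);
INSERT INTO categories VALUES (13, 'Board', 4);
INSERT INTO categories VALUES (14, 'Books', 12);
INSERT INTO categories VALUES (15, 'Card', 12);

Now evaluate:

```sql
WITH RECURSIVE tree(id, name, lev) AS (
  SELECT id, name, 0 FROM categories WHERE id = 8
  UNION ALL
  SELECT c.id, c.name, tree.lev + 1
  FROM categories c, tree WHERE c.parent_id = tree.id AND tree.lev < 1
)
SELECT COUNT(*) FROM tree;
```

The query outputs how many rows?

4

Base: id=8 (Games) at lev 0.
Iteration 1: rows with parent_id in {8} -> History (id 9, lev 1), Physics (id 11, lev 1), Comedy (id 12, lev 1).
Iteration 2: lev < 1 fails for all current rows; recursion stops.
Total rows emitted: 4.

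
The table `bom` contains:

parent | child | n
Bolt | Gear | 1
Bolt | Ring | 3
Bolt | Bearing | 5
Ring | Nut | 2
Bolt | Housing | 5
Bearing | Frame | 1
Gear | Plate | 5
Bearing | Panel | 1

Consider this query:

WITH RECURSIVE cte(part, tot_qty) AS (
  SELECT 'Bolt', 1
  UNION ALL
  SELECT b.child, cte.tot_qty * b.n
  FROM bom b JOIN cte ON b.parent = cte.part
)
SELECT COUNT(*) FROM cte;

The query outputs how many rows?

9

Base: (Bolt, tot_qty=1).
Iteration 1: components of {Bolt} -> Bearing = 1*5 = 5, Gear = 1*1 = 1, Housing = 1*5 = 5, Ring = 1*3 = 3.
Iteration 2: components of {Bearing,Gear,Housing,Ring} -> Frame = 5*1 = 5, Nut = 3*2 = 6, Panel = 5*1 = 5, Plate = 1*5 = 5.
Iteration 3: no further components; recursion stops.
Total rows emitted: 9.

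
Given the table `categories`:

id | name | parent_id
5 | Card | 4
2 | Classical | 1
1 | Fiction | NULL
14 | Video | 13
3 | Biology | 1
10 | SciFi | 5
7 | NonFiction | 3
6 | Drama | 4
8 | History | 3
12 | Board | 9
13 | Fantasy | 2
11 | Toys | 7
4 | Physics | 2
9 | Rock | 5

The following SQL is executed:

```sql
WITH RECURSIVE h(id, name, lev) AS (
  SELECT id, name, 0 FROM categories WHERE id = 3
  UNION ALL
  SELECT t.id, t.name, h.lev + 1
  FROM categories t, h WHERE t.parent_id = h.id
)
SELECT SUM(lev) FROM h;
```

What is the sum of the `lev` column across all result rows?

Base: id=3 (Biology) at lev 0.
Iteration 1: rows with parent_id in {3} -> NonFiction (id 7, lev 1), History (id 8, lev 1).
Iteration 2: rows with parent_id in {7,8} -> Toys (id 11, lev 2).
Iteration 3: no rows with parent_id in {11}; recursion stops.
SUM(lev) = 0 + 1 + 1 + 2 = 4.

4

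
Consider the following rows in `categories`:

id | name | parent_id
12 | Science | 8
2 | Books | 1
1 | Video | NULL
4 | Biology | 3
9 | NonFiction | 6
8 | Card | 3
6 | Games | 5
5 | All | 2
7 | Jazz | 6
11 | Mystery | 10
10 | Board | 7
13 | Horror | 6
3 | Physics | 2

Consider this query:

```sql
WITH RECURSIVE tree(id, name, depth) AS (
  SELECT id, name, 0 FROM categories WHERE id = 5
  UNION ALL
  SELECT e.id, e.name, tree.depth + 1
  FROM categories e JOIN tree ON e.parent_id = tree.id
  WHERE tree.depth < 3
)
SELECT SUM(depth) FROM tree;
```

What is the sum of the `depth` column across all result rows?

10

Base: id=5 (All) at depth 0.
Iteration 1: rows with parent_id in {5} -> Games (id 6, depth 1).
Iteration 2: rows with parent_id in {6} -> Jazz (id 7, depth 2), NonFiction (id 9, depth 2), Horror (id 13, depth 2).
Iteration 3: rows with parent_id in {7,9,13} -> Board (id 10, depth 3).
Iteration 4: depth < 3 fails for all current rows; recursion stops.
SUM(depth) = 0 + 1 + 2 + 2 + 2 + 3 = 10.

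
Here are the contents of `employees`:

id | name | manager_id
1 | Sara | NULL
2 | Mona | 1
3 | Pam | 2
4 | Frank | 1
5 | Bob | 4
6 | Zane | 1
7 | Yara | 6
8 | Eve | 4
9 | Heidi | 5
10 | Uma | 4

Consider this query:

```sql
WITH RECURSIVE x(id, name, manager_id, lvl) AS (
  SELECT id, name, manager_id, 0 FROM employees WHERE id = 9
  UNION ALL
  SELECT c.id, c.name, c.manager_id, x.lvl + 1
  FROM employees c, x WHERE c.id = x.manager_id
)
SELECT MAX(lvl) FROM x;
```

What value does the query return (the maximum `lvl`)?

3

Base: id=9 (Heidi), manager_id=5, lvl 0.
Iteration 1: join on id=5 -> Bob (id 5, manager_id=4, lvl 1).
Iteration 2: join on id=4 -> Frank (id 4, manager_id=1, lvl 2).
Iteration 3: join on id=1 -> Sara (id 1, manager_id=NULL, lvl 3).
Iteration 4: manager_id is NULL; no match; recursion stops.
lvl values: 0, 1, 2, 3; the maximum is 3.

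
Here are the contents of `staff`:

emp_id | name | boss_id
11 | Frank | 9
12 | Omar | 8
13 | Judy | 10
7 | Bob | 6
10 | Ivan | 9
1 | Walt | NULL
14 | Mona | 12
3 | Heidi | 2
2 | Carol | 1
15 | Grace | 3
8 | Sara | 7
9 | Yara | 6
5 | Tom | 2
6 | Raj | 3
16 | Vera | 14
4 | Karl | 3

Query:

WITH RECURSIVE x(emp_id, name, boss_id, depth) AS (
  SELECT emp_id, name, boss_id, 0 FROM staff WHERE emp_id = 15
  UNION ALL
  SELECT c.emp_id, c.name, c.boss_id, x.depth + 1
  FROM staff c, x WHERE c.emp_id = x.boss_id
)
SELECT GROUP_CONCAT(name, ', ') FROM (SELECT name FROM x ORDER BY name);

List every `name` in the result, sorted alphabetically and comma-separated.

Carol, Grace, Heidi, Walt

Base: emp_id=15 (Grace), boss_id=3, depth 0.
Iteration 1: join on emp_id=3 -> Heidi (id 3, boss_id=2, depth 1).
Iteration 2: join on emp_id=2 -> Carol (id 2, boss_id=1, depth 2).
Iteration 3: join on emp_id=1 -> Walt (id 1, boss_id=NULL, depth 3).
Iteration 4: boss_id is NULL; no match; recursion stops.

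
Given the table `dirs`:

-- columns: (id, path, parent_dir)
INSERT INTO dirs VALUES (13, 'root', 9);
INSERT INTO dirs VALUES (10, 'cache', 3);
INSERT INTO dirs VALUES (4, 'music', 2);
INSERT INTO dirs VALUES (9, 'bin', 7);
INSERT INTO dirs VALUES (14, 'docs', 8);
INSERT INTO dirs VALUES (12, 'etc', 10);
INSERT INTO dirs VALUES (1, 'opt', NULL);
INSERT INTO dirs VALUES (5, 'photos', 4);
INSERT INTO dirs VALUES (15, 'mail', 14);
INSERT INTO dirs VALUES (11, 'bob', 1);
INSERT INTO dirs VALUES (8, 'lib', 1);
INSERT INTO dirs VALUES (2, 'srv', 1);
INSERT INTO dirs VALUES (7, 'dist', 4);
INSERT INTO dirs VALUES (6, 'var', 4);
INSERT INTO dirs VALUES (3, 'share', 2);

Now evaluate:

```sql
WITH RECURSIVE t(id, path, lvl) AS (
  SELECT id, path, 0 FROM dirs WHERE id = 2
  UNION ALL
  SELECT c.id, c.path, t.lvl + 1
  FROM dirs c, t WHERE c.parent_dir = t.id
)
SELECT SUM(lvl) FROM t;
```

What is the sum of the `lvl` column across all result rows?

20

Base: id=2 (srv) at lvl 0.
Iteration 1: rows with parent_dir in {2} -> share (id 3, lvl 1), music (id 4, lvl 1).
Iteration 2: rows with parent_dir in {3,4} -> photos (id 5, lvl 2), var (id 6, lvl 2), dist (id 7, lvl 2), cache (id 10, lvl 2).
Iteration 3: rows with parent_dir in {5,6,7,10} -> bin (id 9, lvl 3), etc (id 12, lvl 3).
Iteration 4: rows with parent_dir in {9,12} -> root (id 13, lvl 4).
Iteration 5: no rows with parent_dir in {13}; recursion stops.
SUM(lvl) = 0 + 1 + 1 + 2 + 2 + 2 + 2 + 3 + 3 + 4 = 20.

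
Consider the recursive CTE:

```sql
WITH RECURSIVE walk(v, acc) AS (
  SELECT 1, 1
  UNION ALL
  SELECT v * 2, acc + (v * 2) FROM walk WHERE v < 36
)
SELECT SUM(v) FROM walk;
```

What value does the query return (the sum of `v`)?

Base: v=1, acc=1.
Iteration 1: 1 < 36 holds -> v = 1 * 2 = 2, acc = 1 + 2 = 3.
Iteration 2: 2 < 36 holds -> v = 2 * 2 = 4, acc = 3 + 4 = 7.
Iteration 3: 4 < 36 holds -> v = 4 * 2 = 8, acc = 7 + 8 = 15.
Iteration 4: 8 < 36 holds -> v = 8 * 2 = 16, acc = 15 + 16 = 31.
Iteration 5: 16 < 36 holds -> v = 16 * 2 = 32, acc = 31 + 32 = 63.
Iteration 6: 32 < 36 holds -> v = 32 * 2 = 64, acc = 63 + 64 = 127.
Iteration 7: 64 < 36 fails; recursion stops.
SUM(v) = 1 + 2 + 4 + 8 + 16 + 32 + 64 = 127.

127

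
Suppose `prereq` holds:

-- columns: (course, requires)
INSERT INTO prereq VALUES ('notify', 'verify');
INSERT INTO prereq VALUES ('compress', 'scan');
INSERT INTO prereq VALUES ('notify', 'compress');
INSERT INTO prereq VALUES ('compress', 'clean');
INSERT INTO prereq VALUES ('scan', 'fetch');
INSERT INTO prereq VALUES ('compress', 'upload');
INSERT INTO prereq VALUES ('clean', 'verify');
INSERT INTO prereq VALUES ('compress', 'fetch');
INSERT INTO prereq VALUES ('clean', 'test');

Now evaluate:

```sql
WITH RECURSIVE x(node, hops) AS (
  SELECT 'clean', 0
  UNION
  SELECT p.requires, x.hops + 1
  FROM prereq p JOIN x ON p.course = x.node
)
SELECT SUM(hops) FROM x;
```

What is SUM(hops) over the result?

2

Base: (clean, hops=0).
Iteration 1: edges from {clean} -> (test, hops=1), (verify, hops=1).
Iteration 2: no outgoing edges from {test,verify}; recursion stops.
SUM(hops) = 0 + 1 + 1 = 2.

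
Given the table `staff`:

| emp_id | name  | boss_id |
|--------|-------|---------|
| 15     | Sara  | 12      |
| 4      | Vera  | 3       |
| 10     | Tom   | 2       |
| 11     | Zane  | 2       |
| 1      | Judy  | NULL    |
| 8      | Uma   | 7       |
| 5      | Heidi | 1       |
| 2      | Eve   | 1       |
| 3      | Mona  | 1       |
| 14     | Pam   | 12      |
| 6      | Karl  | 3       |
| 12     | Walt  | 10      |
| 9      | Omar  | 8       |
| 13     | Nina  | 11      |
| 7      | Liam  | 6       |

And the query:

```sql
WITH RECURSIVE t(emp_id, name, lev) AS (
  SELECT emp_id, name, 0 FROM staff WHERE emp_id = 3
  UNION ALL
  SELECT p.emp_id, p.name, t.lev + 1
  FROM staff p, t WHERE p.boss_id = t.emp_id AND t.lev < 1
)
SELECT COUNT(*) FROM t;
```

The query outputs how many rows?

3

Base: emp_id=3 (Mona) at lev 0.
Iteration 1: rows with boss_id in {3} -> Vera (id 4, lev 1), Karl (id 6, lev 1).
Iteration 2: lev < 1 fails for all current rows; recursion stops.
Total rows emitted: 3.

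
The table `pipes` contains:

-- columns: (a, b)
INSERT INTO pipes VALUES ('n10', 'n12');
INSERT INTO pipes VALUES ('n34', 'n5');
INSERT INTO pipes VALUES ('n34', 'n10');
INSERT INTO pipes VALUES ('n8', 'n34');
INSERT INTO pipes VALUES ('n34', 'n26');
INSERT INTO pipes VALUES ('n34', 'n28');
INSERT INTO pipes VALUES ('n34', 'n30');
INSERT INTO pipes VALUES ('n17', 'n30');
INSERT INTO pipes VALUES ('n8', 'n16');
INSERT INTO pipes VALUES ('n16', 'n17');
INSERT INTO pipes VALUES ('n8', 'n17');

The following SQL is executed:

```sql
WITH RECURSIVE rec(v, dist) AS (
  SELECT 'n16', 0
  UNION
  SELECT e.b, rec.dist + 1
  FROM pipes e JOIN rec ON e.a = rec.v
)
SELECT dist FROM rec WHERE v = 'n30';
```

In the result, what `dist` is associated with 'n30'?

2

Base: (n16, dist=0).
Iteration 1: edges from {n16} -> (n17, dist=1).
Iteration 2: edges from {n17} -> (n30, dist=2).
Iteration 3: no outgoing edges from {n30}; recursion stops.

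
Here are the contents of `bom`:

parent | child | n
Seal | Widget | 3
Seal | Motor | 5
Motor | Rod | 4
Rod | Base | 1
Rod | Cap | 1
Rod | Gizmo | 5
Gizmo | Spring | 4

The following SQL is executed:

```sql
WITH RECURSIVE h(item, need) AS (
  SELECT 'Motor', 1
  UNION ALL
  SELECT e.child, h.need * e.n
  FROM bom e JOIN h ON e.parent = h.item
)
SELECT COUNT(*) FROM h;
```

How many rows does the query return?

Base: (Motor, need=1).
Iteration 1: components of {Motor} -> Rod = 1*4 = 4.
Iteration 2: components of {Rod} -> Base = 4*1 = 4, Cap = 4*1 = 4, Gizmo = 4*5 = 20.
Iteration 3: components of {Base,Cap,Gizmo} -> Spring = 20*4 = 80.
Iteration 4: no further components; recursion stops.
Total rows emitted: 6.

6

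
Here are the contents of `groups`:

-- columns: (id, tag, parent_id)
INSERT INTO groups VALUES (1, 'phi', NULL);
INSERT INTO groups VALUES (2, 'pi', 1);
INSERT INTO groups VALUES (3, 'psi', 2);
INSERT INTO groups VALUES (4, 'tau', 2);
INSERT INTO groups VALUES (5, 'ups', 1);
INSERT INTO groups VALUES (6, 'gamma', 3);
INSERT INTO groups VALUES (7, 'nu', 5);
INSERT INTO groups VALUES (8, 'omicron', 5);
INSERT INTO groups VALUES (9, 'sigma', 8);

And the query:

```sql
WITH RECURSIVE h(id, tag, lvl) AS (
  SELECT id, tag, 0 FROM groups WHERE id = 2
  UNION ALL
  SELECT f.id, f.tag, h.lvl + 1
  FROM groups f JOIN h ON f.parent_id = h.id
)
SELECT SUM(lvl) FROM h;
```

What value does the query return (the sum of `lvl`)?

Base: id=2 (pi) at lvl 0.
Iteration 1: rows with parent_id in {2} -> psi (id 3, lvl 1), tau (id 4, lvl 1).
Iteration 2: rows with parent_id in {3,4} -> gamma (id 6, lvl 2).
Iteration 3: no rows with parent_id in {6}; recursion stops.
SUM(lvl) = 0 + 1 + 1 + 2 = 4.

4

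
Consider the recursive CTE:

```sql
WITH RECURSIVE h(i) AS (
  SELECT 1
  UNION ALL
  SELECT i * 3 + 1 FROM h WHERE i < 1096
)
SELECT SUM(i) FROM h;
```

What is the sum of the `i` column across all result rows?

Base: i=1.
Iteration 1: 1 < 1096 holds -> i = 1 * 3 + 1 = 4.
Iteration 2: 4 < 1096 holds -> i = 4 * 3 + 1 = 13.
Iteration 3: 13 < 1096 holds -> i = 13 * 3 + 1 = 40.
Iteration 4: 40 < 1096 holds -> i = 40 * 3 + 1 = 121.
Iteration 5: 121 < 1096 holds -> i = 121 * 3 + 1 = 364.
Iteration 6: 364 < 1096 holds -> i = 364 * 3 + 1 = 1093.
Iteration 7: 1093 < 1096 holds -> i = 1093 * 3 + 1 = 3280.
Iteration 8: 3280 < 1096 fails; recursion stops.
SUM(i) = 1 + 4 + 13 + 40 + 121 + 364 + 1093 + 3280 = 4916.

4916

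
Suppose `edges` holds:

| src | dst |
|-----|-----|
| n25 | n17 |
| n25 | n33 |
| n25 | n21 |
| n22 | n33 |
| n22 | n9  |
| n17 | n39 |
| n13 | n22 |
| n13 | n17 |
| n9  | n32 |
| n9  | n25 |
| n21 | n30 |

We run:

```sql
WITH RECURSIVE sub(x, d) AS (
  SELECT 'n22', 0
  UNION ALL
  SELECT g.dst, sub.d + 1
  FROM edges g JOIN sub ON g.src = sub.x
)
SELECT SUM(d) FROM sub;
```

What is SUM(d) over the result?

Base: (n22, d=0).
Iteration 1: edges from {n22} -> (n33, d=1), (n9, d=1).
Iteration 2: edges from {n33,n9} -> (n25, d=2), (n32, d=2).
Iteration 3: edges from {n25,n32} -> (n17, d=3), (n21, d=3), (n33, d=3).
Iteration 4: edges from {n17,n21,n33} -> (n30, d=4), (n39, d=4).
Iteration 5: no outgoing edges from {n30,n39}; recursion stops.
SUM(d) = 0 + 1 + 1 + 2 + 2 + 3 + 3 + 3 + 4 + 4 = 23.

23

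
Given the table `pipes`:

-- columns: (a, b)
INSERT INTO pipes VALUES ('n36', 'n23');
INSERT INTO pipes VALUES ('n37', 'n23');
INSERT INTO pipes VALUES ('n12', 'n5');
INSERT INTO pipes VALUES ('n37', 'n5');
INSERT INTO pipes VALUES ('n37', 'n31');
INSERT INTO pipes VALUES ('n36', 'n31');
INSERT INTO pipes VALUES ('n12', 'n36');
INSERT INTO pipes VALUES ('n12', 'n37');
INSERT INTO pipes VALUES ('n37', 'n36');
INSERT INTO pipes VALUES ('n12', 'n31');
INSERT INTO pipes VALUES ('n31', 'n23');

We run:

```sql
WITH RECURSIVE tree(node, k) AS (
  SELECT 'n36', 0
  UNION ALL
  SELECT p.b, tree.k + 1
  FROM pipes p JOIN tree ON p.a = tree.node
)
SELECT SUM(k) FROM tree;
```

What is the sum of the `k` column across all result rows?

4

Base: (n36, k=0).
Iteration 1: edges from {n36} -> (n23, k=1), (n31, k=1).
Iteration 2: edges from {n23,n31} -> (n23, k=2).
Iteration 3: no outgoing edges from {n23}; recursion stops.
SUM(k) = 0 + 1 + 1 + 2 = 4.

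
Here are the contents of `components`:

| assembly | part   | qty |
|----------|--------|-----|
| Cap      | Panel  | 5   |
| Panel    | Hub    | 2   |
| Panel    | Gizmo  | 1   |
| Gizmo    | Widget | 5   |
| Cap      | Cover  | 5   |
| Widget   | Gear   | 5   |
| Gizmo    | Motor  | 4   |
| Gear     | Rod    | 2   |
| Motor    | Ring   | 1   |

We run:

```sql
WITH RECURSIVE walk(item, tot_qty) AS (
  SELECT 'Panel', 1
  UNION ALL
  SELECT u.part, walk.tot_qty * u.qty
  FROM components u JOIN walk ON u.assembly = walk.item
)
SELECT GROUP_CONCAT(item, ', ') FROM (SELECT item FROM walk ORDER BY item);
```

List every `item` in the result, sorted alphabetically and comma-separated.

Base: (Panel, tot_qty=1).
Iteration 1: components of {Panel} -> Gizmo = 1*1 = 1, Hub = 1*2 = 2.
Iteration 2: components of {Gizmo,Hub} -> Motor = 1*4 = 4, Widget = 1*5 = 5.
Iteration 3: components of {Motor,Widget} -> Gear = 5*5 = 25, Ring = 4*1 = 4.
Iteration 4: components of {Gear,Ring} -> Rod = 25*2 = 50.
Iteration 5: no further components; recursion stops.

Gear, Gizmo, Hub, Motor, Panel, Ring, Rod, Widget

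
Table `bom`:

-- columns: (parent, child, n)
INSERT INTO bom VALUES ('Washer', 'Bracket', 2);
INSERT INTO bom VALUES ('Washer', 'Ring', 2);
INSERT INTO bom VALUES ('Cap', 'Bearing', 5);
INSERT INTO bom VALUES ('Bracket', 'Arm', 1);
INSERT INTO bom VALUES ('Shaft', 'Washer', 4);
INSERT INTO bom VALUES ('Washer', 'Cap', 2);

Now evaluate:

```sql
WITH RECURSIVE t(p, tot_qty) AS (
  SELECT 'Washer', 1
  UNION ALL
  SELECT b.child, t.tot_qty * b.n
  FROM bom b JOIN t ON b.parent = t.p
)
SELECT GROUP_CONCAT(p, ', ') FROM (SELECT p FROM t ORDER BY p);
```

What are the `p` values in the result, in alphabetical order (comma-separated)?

Base: (Washer, tot_qty=1).
Iteration 1: components of {Washer} -> Bracket = 1*2 = 2, Cap = 1*2 = 2, Ring = 1*2 = 2.
Iteration 2: components of {Bracket,Cap,Ring} -> Arm = 2*1 = 2, Bearing = 2*5 = 10.
Iteration 3: no further components; recursion stops.

Arm, Bearing, Bracket, Cap, Ring, Washer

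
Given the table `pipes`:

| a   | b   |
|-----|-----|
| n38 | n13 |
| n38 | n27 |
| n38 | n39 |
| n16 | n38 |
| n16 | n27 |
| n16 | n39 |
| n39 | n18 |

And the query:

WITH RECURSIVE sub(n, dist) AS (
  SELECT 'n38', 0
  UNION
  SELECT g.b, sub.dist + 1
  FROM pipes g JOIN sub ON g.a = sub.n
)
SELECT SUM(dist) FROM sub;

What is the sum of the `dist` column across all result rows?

Base: (n38, dist=0).
Iteration 1: edges from {n38} -> (n13, dist=1), (n27, dist=1), (n39, dist=1).
Iteration 2: edges from {n13,n27,n39} -> (n18, dist=2).
Iteration 3: no outgoing edges from {n18}; recursion stops.
SUM(dist) = 0 + 1 + 1 + 1 + 2 = 5.

5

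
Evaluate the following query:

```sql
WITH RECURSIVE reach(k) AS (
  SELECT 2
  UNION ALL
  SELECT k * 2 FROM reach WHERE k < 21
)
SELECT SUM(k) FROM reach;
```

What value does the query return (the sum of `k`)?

62

Base: k=2.
Iteration 1: 2 < 21 holds -> k = 2 * 2 = 4.
Iteration 2: 4 < 21 holds -> k = 4 * 2 = 8.
Iteration 3: 8 < 21 holds -> k = 8 * 2 = 16.
Iteration 4: 16 < 21 holds -> k = 16 * 2 = 32.
Iteration 5: 32 < 21 fails; recursion stops.
SUM(k) = 2 + 4 + 8 + 16 + 32 = 62.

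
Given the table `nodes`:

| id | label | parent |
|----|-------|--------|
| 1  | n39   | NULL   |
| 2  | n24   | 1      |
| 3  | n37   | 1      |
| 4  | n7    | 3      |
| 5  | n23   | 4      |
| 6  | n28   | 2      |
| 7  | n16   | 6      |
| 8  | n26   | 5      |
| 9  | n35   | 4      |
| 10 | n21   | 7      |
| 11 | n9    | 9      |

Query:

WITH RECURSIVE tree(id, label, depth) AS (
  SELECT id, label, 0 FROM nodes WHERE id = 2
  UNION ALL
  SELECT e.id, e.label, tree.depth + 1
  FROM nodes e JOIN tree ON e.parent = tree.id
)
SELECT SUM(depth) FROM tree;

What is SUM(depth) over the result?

Base: id=2 (n24) at depth 0.
Iteration 1: rows with parent in {2} -> n28 (id 6, depth 1).
Iteration 2: rows with parent in {6} -> n16 (id 7, depth 2).
Iteration 3: rows with parent in {7} -> n21 (id 10, depth 3).
Iteration 4: no rows with parent in {10}; recursion stops.
SUM(depth) = 0 + 1 + 2 + 3 = 6.

6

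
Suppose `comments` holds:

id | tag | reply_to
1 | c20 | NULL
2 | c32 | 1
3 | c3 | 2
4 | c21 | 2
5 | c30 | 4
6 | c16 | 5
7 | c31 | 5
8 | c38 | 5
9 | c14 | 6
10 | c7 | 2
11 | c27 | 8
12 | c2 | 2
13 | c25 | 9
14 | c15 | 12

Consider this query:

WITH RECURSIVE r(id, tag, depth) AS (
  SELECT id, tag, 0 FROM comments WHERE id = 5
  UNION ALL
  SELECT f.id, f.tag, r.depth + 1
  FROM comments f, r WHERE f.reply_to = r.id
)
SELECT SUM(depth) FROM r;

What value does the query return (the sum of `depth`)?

10

Base: id=5 (c30) at depth 0.
Iteration 1: rows with reply_to in {5} -> c16 (id 6, depth 1), c31 (id 7, depth 1), c38 (id 8, depth 1).
Iteration 2: rows with reply_to in {6,7,8} -> c14 (id 9, depth 2), c27 (id 11, depth 2).
Iteration 3: rows with reply_to in {9,11} -> c25 (id 13, depth 3).
Iteration 4: no rows with reply_to in {13}; recursion stops.
SUM(depth) = 0 + 1 + 1 + 1 + 2 + 2 + 3 = 10.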